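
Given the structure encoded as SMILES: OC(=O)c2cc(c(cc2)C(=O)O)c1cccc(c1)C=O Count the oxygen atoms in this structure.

5

Scan the SMILES for O atoms (remember two-letter symbols like Cl and Br are single atoms).
Oxygen count: 5.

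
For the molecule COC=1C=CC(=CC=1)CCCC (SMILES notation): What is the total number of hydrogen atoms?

Walk through each heavy atom and fill implicit hydrogens from standard valence (C 4, N 3, O 2, S 2, halogen 1):
  atom 1: C, bond orders sum to 1 (valence 4) → 3 H
  atom 2: O, bond orders sum to 2 (valence 2) → 0 H
  atom 3: C, bond orders sum to 4 (valence 4) → 0 H
  atom 4: C, bond orders sum to 3 (valence 4) → 1 H
  atom 5: C, bond orders sum to 3 (valence 4) → 1 H
  atom 6: C, bond orders sum to 4 (valence 4) → 0 H
  atom 7: C, bond orders sum to 3 (valence 4) → 1 H
  atom 8: C, bond orders sum to 3 (valence 4) → 1 H
  atom 9: C, bond orders sum to 2 (valence 4) → 2 H
  atom 10: C, bond orders sum to 2 (valence 4) → 2 H
  atom 11: C, bond orders sum to 2 (valence 4) → 2 H
  atom 12: C, bond orders sum to 1 (valence 4) → 3 H
Total hydrogens: 16.

16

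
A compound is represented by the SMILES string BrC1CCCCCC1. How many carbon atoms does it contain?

Count every carbon token in the SMILES (each C, including those in ring-closure positions and inside branches).
Carbon count: 7.

7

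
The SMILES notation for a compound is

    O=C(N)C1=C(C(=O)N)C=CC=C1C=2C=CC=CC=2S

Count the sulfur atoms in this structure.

1

Scan the SMILES for S atoms (remember two-letter symbols like Cl and Br are single atoms).
Sulfur count: 1.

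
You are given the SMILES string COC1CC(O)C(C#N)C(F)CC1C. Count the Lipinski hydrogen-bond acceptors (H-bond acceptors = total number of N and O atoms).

3

N atoms: 1; O atoms: 2.
Lipinski HBA = 1 + 2 = 3.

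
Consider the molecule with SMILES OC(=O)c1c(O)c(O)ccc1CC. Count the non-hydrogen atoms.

13

Every atom symbol written in the SMILES (organic subset) is one heavy atom; implicit H are not written.
Heavy atoms by element → C:9, O:4.
Total: 13.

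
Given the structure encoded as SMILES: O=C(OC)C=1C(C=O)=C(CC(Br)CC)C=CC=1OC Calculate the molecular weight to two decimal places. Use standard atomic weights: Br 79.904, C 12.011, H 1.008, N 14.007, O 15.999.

First, the molecular formula is C14H17BrO4 (counting implicit H from valence).
  Br: 1 × 79.904 = 79.904
  C: 14 × 12.011 = 168.154
  H: 17 × 1.008 = 17.136
  O: 4 × 15.999 = 63.996
Sum: 1×79.904 + 14×12.011 + 17×1.008 + 4×15.999 = 329.190 → 329.19 g/mol.

329.19 g/mol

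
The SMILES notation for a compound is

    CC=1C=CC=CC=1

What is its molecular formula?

Walk through each heavy atom and fill implicit hydrogens from standard valence (C 4, N 3, O 2, S 2, halogen 1):
  atom 1: C, bond orders sum to 1 (valence 4) → 3 H
  atom 2: C, bond orders sum to 4 (valence 4) → 0 H
  atom 3: C, bond orders sum to 3 (valence 4) → 1 H
  atom 4: C, bond orders sum to 3 (valence 4) → 1 H
  atom 5: C, bond orders sum to 3 (valence 4) → 1 H
  atom 6: C, bond orders sum to 3 (valence 4) → 1 H
  atom 7: C, bond orders sum to 3 (valence 4) → 1 H
Totals → C:7, H:8.
In Hill order: C7H8.

C7H8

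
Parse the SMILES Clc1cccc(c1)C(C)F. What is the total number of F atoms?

Scan the SMILES for F atoms (remember two-letter symbols like Cl and Br are single atoms).
Fluorine count: 1.

1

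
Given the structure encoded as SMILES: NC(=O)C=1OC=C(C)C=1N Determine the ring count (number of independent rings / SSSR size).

1

In SMILES, each pair of matching ring-closure digits denotes one ring-closing bond; the number of such bonds equals the number of independent rings.
Ring-closure bonds here: 1.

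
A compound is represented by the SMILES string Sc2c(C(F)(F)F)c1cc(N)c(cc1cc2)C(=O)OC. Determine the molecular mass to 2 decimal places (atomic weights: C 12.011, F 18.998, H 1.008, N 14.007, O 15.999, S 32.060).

301.28 g/mol

First, the molecular formula is C13H10F3NO2S (counting implicit H from valence).
  C: 13 × 12.011 = 156.143
  F: 3 × 18.998 = 56.994
  H: 10 × 1.008 = 10.080
  N: 1 × 14.007 = 14.007
  O: 2 × 15.999 = 31.998
  S: 1 × 32.060 = 32.060
Sum: 13×12.011 + 3×18.998 + 10×1.008 + 1×14.007 + 2×15.999 + 1×32.060 = 301.282 → 301.28 g/mol.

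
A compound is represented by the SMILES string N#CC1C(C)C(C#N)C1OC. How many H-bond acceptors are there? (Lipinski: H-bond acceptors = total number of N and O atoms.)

N atoms: 2; O atoms: 1.
Lipinski HBA = 2 + 1 = 3.

3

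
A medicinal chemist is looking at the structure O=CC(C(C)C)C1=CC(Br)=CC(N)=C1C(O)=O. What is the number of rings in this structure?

1

In SMILES, each pair of matching ring-closure digits denotes one ring-closing bond; the number of such bonds equals the number of independent rings.
Ring-closure bonds here: 1.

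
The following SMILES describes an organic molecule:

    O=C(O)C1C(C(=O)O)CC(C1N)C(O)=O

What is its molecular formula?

Walk through each heavy atom and fill implicit hydrogens from standard valence (C 4, N 3, O 2, S 2, halogen 1):
  atom 1: O, bond orders sum to 2 (valence 2) → 0 H
  atom 2: C, bond orders sum to 4 (valence 4) → 0 H
  atom 3: O, bond orders sum to 1 (valence 2) → 1 H
  atom 4: C, bond orders sum to 3 (valence 4) → 1 H
  atom 5: C, bond orders sum to 3 (valence 4) → 1 H
  atom 6: C, bond orders sum to 4 (valence 4) → 0 H
  atom 7: O, bond orders sum to 2 (valence 2) → 0 H
  atom 8: O, bond orders sum to 1 (valence 2) → 1 H
  atom 9: C, bond orders sum to 2 (valence 4) → 2 H
  atom 10: C, bond orders sum to 3 (valence 4) → 1 H
  atom 11: C, bond orders sum to 3 (valence 4) → 1 H
  atom 12: N, bond orders sum to 1 (valence 3) → 2 H
  atom 13: C, bond orders sum to 4 (valence 4) → 0 H
  atom 14: O, bond orders sum to 1 (valence 2) → 1 H
  atom 15: O, bond orders sum to 2 (valence 2) → 0 H
Totals → C:8, H:11, N:1, O:6.

C8H11NO6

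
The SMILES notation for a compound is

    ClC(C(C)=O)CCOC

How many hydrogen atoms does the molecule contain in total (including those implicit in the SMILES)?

11

Walk through each heavy atom and fill implicit hydrogens from standard valence (C 4, N 3, O 2, S 2, halogen 1):
  atom 1: Cl (halogen, monovalent) → 0 H
  atom 2: C, bond orders sum to 3 (valence 4) → 1 H
  atom 3: C, bond orders sum to 4 (valence 4) → 0 H
  atom 4: C, bond orders sum to 1 (valence 4) → 3 H
  atom 5: O, bond orders sum to 2 (valence 2) → 0 H
  atom 6: C, bond orders sum to 2 (valence 4) → 2 H
  atom 7: C, bond orders sum to 2 (valence 4) → 2 H
  atom 8: O, bond orders sum to 2 (valence 2) → 0 H
  atom 9: C, bond orders sum to 1 (valence 4) → 3 H
Total hydrogens: 11.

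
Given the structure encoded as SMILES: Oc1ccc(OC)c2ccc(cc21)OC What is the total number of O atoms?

3

Scan the SMILES for O atoms (remember two-letter symbols like Cl and Br are single atoms).
Oxygen count: 3.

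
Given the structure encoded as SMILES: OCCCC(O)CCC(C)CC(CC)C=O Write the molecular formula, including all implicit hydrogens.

C13H26O3

Walk through each heavy atom and fill implicit hydrogens from standard valence (C 4, N 3, O 2, S 2, halogen 1):
  atom 1: O, bond orders sum to 1 (valence 2) → 1 H
  atom 2: C, bond orders sum to 2 (valence 4) → 2 H
  atom 3: C, bond orders sum to 2 (valence 4) → 2 H
  atom 4: C, bond orders sum to 2 (valence 4) → 2 H
  atom 5: C, bond orders sum to 3 (valence 4) → 1 H
  atom 6: O, bond orders sum to 1 (valence 2) → 1 H
  atom 7: C, bond orders sum to 2 (valence 4) → 2 H
  atom 8: C, bond orders sum to 2 (valence 4) → 2 H
  atom 9: C, bond orders sum to 3 (valence 4) → 1 H
  atom 10: C, bond orders sum to 1 (valence 4) → 3 H
  atom 11: C, bond orders sum to 2 (valence 4) → 2 H
  atom 12: C, bond orders sum to 3 (valence 4) → 1 H
  atom 13: C, bond orders sum to 2 (valence 4) → 2 H
  atom 14: C, bond orders sum to 1 (valence 4) → 3 H
  atom 15: C, bond orders sum to 3 (valence 4) → 1 H
  atom 16: O, bond orders sum to 2 (valence 2) → 0 H
Totals → C:13, H:26, O:3.
In Hill order: C13H26O3.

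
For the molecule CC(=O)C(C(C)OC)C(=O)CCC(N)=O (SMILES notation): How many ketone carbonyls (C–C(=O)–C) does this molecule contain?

2

The ketone motif appears at heavy-atom positions 2, 9 in the SMILES.
Other groups present: 1 amide, 1 ether.
Ketone count: 2.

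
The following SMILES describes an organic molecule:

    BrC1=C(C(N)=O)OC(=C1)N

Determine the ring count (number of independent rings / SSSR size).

In SMILES, each pair of matching ring-closure digits denotes one ring-closing bond; the number of such bonds equals the number of independent rings.
Ring-closure bonds here: 1.

1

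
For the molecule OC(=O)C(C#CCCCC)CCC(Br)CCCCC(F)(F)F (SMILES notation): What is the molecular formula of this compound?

C16H24BrF3O2

Walk through each heavy atom and fill implicit hydrogens from standard valence (C 4, N 3, O 2, S 2, halogen 1):
  atom 1: O, bond orders sum to 1 (valence 2) → 1 H
  atom 2: C, bond orders sum to 4 (valence 4) → 0 H
  atom 3: O, bond orders sum to 2 (valence 2) → 0 H
  atom 4: C, bond orders sum to 3 (valence 4) → 1 H
  atom 5: C, bond orders sum to 4 (valence 4) → 0 H
  atom 6: C, bond orders sum to 4 (valence 4) → 0 H
  atom 7: C, bond orders sum to 2 (valence 4) → 2 H
  atom 8: C, bond orders sum to 2 (valence 4) → 2 H
  atom 9: C, bond orders sum to 2 (valence 4) → 2 H
  atom 10: C, bond orders sum to 1 (valence 4) → 3 H
  atom 11: C, bond orders sum to 2 (valence 4) → 2 H
  atom 12: C, bond orders sum to 2 (valence 4) → 2 H
  atom 13: C, bond orders sum to 3 (valence 4) → 1 H
  atom 14: Br (halogen, monovalent) → 0 H
  atom 15: C, bond orders sum to 2 (valence 4) → 2 H
  atom 16: C, bond orders sum to 2 (valence 4) → 2 H
  atom 17: C, bond orders sum to 2 (valence 4) → 2 H
  atom 18: C, bond orders sum to 2 (valence 4) → 2 H
  atom 19: C, bond orders sum to 4 (valence 4) → 0 H
  atom 20: F (halogen, monovalent) → 0 H
  atom 21: F (halogen, monovalent) → 0 H
  atom 22: F (halogen, monovalent) → 0 H
Totals → C:16, H:24, Br:1, F:3, O:2.
In Hill order: C16H24BrF3O2.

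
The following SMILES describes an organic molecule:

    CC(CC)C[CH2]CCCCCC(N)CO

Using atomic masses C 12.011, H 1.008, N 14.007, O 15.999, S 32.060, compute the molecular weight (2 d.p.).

215.38 g/mol

First, the molecular formula is C13H29NO (counting implicit H from valence).
  C: 13 × 12.011 = 156.143
  H: 29 × 1.008 = 29.232
  N: 1 × 14.007 = 14.007
  O: 1 × 15.999 = 15.999
Sum: 13×12.011 + 29×1.008 + 1×14.007 + 1×15.999 = 215.381 → 215.38 g/mol.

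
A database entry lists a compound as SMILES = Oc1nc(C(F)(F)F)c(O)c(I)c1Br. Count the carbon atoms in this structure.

6

Count every carbon token in the SMILES (each C, including those in ring-closure positions and inside branches).
Carbon count: 6.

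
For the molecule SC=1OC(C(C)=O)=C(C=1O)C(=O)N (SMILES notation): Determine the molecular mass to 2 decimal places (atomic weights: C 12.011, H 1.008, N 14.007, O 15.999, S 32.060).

First, the molecular formula is C7H7NO4S (counting implicit H from valence).
  C: 7 × 12.011 = 84.077
  H: 7 × 1.008 = 7.056
  N: 1 × 14.007 = 14.007
  O: 4 × 15.999 = 63.996
  S: 1 × 32.060 = 32.060
Sum: 7×12.011 + 7×1.008 + 1×14.007 + 4×15.999 + 1×32.060 = 201.196 → 201.20 g/mol.

201.20 g/mol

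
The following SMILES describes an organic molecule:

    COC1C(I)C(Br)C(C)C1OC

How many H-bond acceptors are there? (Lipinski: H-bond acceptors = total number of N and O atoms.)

N atoms: 0; O atoms: 2.
Lipinski HBA = 0 + 2 = 2.

2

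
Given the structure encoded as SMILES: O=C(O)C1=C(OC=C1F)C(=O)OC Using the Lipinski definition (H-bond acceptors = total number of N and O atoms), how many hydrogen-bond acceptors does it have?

5

N atoms: 0; O atoms: 5.
Lipinski HBA = 0 + 5 = 5.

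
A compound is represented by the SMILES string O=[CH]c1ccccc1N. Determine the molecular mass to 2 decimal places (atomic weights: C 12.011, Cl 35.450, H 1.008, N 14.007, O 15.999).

121.14 g/mol

First, the molecular formula is C7H7NO (counting implicit H from valence).
  C: 7 × 12.011 = 84.077
  H: 7 × 1.008 = 7.056
  N: 1 × 14.007 = 14.007
  O: 1 × 15.999 = 15.999
Sum: 7×12.011 + 7×1.008 + 1×14.007 + 1×15.999 = 121.139 → 121.14 g/mol.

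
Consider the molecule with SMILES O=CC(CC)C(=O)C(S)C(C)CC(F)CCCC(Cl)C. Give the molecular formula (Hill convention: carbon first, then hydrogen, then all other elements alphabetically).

C15H26ClFO2S

Walk through each heavy atom and fill implicit hydrogens from standard valence (C 4, N 3, O 2, S 2, halogen 1):
  atom 1: O, bond orders sum to 2 (valence 2) → 0 H
  atom 2: C, bond orders sum to 3 (valence 4) → 1 H
  atom 3: C, bond orders sum to 3 (valence 4) → 1 H
  atom 4: C, bond orders sum to 2 (valence 4) → 2 H
  atom 5: C, bond orders sum to 1 (valence 4) → 3 H
  atom 6: C, bond orders sum to 4 (valence 4) → 0 H
  atom 7: O, bond orders sum to 2 (valence 2) → 0 H
  atom 8: C, bond orders sum to 3 (valence 4) → 1 H
  atom 9: S, bond orders sum to 1 (valence 2) → 1 H
  atom 10: C, bond orders sum to 3 (valence 4) → 1 H
  atom 11: C, bond orders sum to 1 (valence 4) → 3 H
  atom 12: C, bond orders sum to 2 (valence 4) → 2 H
  atom 13: C, bond orders sum to 3 (valence 4) → 1 H
  atom 14: F (halogen, monovalent) → 0 H
  atom 15: C, bond orders sum to 2 (valence 4) → 2 H
  atom 16: C, bond orders sum to 2 (valence 4) → 2 H
  atom 17: C, bond orders sum to 2 (valence 4) → 2 H
  atom 18: C, bond orders sum to 3 (valence 4) → 1 H
  atom 19: Cl (halogen, monovalent) → 0 H
  atom 20: C, bond orders sum to 1 (valence 4) → 3 H
Totals → C:15, H:26, Cl:1, F:1, O:2, S:1.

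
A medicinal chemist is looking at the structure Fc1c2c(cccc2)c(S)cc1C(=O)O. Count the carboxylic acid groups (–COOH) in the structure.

The carboxylic acid motif appears at heavy-atom position 13 in the SMILES.
Other groups present: 1 thiol.
Carboxylic acid count: 1.

1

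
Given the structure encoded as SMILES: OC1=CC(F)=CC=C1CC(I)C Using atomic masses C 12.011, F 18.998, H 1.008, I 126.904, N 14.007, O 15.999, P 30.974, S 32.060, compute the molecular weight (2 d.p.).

280.08 g/mol

First, the molecular formula is C9H10FIO (counting implicit H from valence).
  C: 9 × 12.011 = 108.099
  F: 1 × 18.998 = 18.998
  H: 10 × 1.008 = 10.080
  I: 1 × 126.904 = 126.904
  O: 1 × 15.999 = 15.999
Sum: 9×12.011 + 1×18.998 + 10×1.008 + 1×126.904 + 1×15.999 = 280.080 → 280.08 g/mol.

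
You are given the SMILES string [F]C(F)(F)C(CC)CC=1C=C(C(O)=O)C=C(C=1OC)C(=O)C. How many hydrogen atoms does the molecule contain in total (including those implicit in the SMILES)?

17

Walk through each heavy atom and fill implicit hydrogens from standard valence (C 4, N 3, O 2, S 2, halogen 1):
  atom 1: F with explicit H count 0
  atom 2: C, bond orders sum to 4 (valence 4) → 0 H
  atom 3: F (halogen, monovalent) → 0 H
  atom 4: F (halogen, monovalent) → 0 H
  atom 5: C, bond orders sum to 3 (valence 4) → 1 H
  atom 6: C, bond orders sum to 2 (valence 4) → 2 H
  atom 7: C, bond orders sum to 1 (valence 4) → 3 H
  atom 8: C, bond orders sum to 2 (valence 4) → 2 H
  atom 9: C, bond orders sum to 4 (valence 4) → 0 H
  atom 10: C, bond orders sum to 3 (valence 4) → 1 H
  atom 11: C, bond orders sum to 4 (valence 4) → 0 H
  atom 12: C, bond orders sum to 4 (valence 4) → 0 H
  atom 13: O, bond orders sum to 1 (valence 2) → 1 H
  atom 14: O, bond orders sum to 2 (valence 2) → 0 H
  atom 15: C, bond orders sum to 3 (valence 4) → 1 H
  atom 16: C, bond orders sum to 4 (valence 4) → 0 H
  atom 17: C, bond orders sum to 4 (valence 4) → 0 H
  atom 18: O, bond orders sum to 2 (valence 2) → 0 H
  atom 19: C, bond orders sum to 1 (valence 4) → 3 H
  atom 20: C, bond orders sum to 4 (valence 4) → 0 H
  atom 21: O, bond orders sum to 2 (valence 2) → 0 H
  atom 22: C, bond orders sum to 1 (valence 4) → 3 H
Total hydrogens: 17.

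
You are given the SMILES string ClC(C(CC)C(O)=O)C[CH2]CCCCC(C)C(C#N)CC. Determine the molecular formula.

C17H30ClNO2

Walk through each heavy atom and fill implicit hydrogens from standard valence (C 4, N 3, O 2, S 2, halogen 1):
  atom 1: Cl (halogen, monovalent) → 0 H
  atom 2: C, bond orders sum to 3 (valence 4) → 1 H
  atom 3: C, bond orders sum to 3 (valence 4) → 1 H
  atom 4: C, bond orders sum to 2 (valence 4) → 2 H
  atom 5: C, bond orders sum to 1 (valence 4) → 3 H
  atom 6: C, bond orders sum to 4 (valence 4) → 0 H
  atom 7: O, bond orders sum to 1 (valence 2) → 1 H
  atom 8: O, bond orders sum to 2 (valence 2) → 0 H
  atom 9: C, bond orders sum to 2 (valence 4) → 2 H
  atom 10: C with explicit H count 2
  atom 11: C, bond orders sum to 2 (valence 4) → 2 H
  atom 12: C, bond orders sum to 2 (valence 4) → 2 H
  atom 13: C, bond orders sum to 2 (valence 4) → 2 H
  atom 14: C, bond orders sum to 2 (valence 4) → 2 H
  atom 15: C, bond orders sum to 3 (valence 4) → 1 H
  atom 16: C, bond orders sum to 1 (valence 4) → 3 H
  atom 17: C, bond orders sum to 3 (valence 4) → 1 H
  atom 18: C, bond orders sum to 4 (valence 4) → 0 H
  atom 19: N, bond orders sum to 3 (valence 3) → 0 H
  atom 20: C, bond orders sum to 2 (valence 4) → 2 H
  atom 21: C, bond orders sum to 1 (valence 4) → 3 H
Totals → C:17, H:30, Cl:1, N:1, O:2.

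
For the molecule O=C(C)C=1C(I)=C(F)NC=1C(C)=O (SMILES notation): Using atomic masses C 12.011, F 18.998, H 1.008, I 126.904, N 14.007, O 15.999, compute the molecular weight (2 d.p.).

First, the molecular formula is C8H7FINO2 (counting implicit H from valence).
  C: 8 × 12.011 = 96.088
  F: 1 × 18.998 = 18.998
  H: 7 × 1.008 = 7.056
  I: 1 × 126.904 = 126.904
  N: 1 × 14.007 = 14.007
  O: 2 × 15.999 = 31.998
Sum: 8×12.011 + 1×18.998 + 7×1.008 + 1×126.904 + 1×14.007 + 2×15.999 = 295.051 → 295.05 g/mol.

295.05 g/mol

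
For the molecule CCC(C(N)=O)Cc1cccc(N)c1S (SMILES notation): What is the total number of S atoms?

1

Scan the SMILES for S atoms (remember two-letter symbols like Cl and Br are single atoms).
Sulfur count: 1.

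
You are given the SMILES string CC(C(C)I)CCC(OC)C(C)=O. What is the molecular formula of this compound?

C10H19IO2

Walk through each heavy atom and fill implicit hydrogens from standard valence (C 4, N 3, O 2, S 2, halogen 1):
  atom 1: C, bond orders sum to 1 (valence 4) → 3 H
  atom 2: C, bond orders sum to 3 (valence 4) → 1 H
  atom 3: C, bond orders sum to 3 (valence 4) → 1 H
  atom 4: C, bond orders sum to 1 (valence 4) → 3 H
  atom 5: I (halogen, monovalent) → 0 H
  atom 6: C, bond orders sum to 2 (valence 4) → 2 H
  atom 7: C, bond orders sum to 2 (valence 4) → 2 H
  atom 8: C, bond orders sum to 3 (valence 4) → 1 H
  atom 9: O, bond orders sum to 2 (valence 2) → 0 H
  atom 10: C, bond orders sum to 1 (valence 4) → 3 H
  atom 11: C, bond orders sum to 4 (valence 4) → 0 H
  atom 12: C, bond orders sum to 1 (valence 4) → 3 H
  atom 13: O, bond orders sum to 2 (valence 2) → 0 H
Totals → C:10, H:19, I:1, O:2.
In Hill order: C10H19IO2.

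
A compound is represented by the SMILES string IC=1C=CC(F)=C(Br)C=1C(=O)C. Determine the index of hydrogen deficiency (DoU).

5

Molecular formula: C8H5BrFIO.
DoU = (2C + 2 + N − H − X) / 2, where X is the halogen count and O/S are ignored.
    = (2·8 + 2 + 0 − 5 − 3) / 2 = 10 / 2 = 5.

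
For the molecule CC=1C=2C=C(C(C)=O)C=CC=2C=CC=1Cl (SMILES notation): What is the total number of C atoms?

13

Count every carbon token in the SMILES (each C, including those in ring-closure positions and inside branches).
Carbon count: 13.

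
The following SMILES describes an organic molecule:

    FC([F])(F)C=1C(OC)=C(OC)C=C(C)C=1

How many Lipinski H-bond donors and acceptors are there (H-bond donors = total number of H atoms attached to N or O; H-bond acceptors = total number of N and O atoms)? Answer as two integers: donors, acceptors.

0, 2

Donors: find every N or O and count the H atoms it carries.
  atom 7 (O): bond orders sum to 2 → 0 H
  atom 10 (O): bond orders sum to 2 → 0 H
Lipinski HBD = 0.
Acceptors: N atoms = 0, O atoms = 2 → HBA = 2.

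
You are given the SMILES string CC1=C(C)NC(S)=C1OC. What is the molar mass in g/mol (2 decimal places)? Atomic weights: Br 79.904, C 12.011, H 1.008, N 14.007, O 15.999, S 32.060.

First, the molecular formula is C7H11NOS (counting implicit H from valence).
  C: 7 × 12.011 = 84.077
  H: 11 × 1.008 = 11.088
  N: 1 × 14.007 = 14.007
  O: 1 × 15.999 = 15.999
  S: 1 × 32.060 = 32.060
Sum: 7×12.011 + 11×1.008 + 1×14.007 + 1×15.999 + 1×32.060 = 157.231 → 157.23 g/mol.

157.23 g/mol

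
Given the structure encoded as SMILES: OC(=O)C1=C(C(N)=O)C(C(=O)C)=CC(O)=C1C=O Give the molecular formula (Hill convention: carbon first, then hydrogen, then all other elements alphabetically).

C11H9NO6

Walk through each heavy atom and fill implicit hydrogens from standard valence (C 4, N 3, O 2, S 2, halogen 1):
  atom 1: O, bond orders sum to 1 (valence 2) → 1 H
  atom 2: C, bond orders sum to 4 (valence 4) → 0 H
  atom 3: O, bond orders sum to 2 (valence 2) → 0 H
  atom 4: C, bond orders sum to 4 (valence 4) → 0 H
  atom 5: C, bond orders sum to 4 (valence 4) → 0 H
  atom 6: C, bond orders sum to 4 (valence 4) → 0 H
  atom 7: N, bond orders sum to 1 (valence 3) → 2 H
  atom 8: O, bond orders sum to 2 (valence 2) → 0 H
  atom 9: C, bond orders sum to 4 (valence 4) → 0 H
  atom 10: C, bond orders sum to 4 (valence 4) → 0 H
  atom 11: O, bond orders sum to 2 (valence 2) → 0 H
  atom 12: C, bond orders sum to 1 (valence 4) → 3 H
  atom 13: C, bond orders sum to 3 (valence 4) → 1 H
  atom 14: C, bond orders sum to 4 (valence 4) → 0 H
  atom 15: O, bond orders sum to 1 (valence 2) → 1 H
  atom 16: C, bond orders sum to 4 (valence 4) → 0 H
  atom 17: C, bond orders sum to 3 (valence 4) → 1 H
  atom 18: O, bond orders sum to 2 (valence 2) → 0 H
Totals → C:11, H:9, N:1, O:6.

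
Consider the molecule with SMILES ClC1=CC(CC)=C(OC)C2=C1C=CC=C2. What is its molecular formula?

C13H13ClO

Walk through each heavy atom and fill implicit hydrogens from standard valence (C 4, N 3, O 2, S 2, halogen 1):
  atom 1: Cl (halogen, monovalent) → 0 H
  atom 2: C, bond orders sum to 4 (valence 4) → 0 H
  atom 3: C, bond orders sum to 3 (valence 4) → 1 H
  atom 4: C, bond orders sum to 4 (valence 4) → 0 H
  atom 5: C, bond orders sum to 2 (valence 4) → 2 H
  atom 6: C, bond orders sum to 1 (valence 4) → 3 H
  atom 7: C, bond orders sum to 4 (valence 4) → 0 H
  atom 8: O, bond orders sum to 2 (valence 2) → 0 H
  atom 9: C, bond orders sum to 1 (valence 4) → 3 H
  atom 10: C, bond orders sum to 4 (valence 4) → 0 H
  atom 11: C, bond orders sum to 4 (valence 4) → 0 H
  atom 12: C, bond orders sum to 3 (valence 4) → 1 H
  atom 13: C, bond orders sum to 3 (valence 4) → 1 H
  atom 14: C, bond orders sum to 3 (valence 4) → 1 H
  atom 15: C, bond orders sum to 3 (valence 4) → 1 H
Totals → C:13, H:13, Cl:1, O:1.
In Hill order: C13H13ClO.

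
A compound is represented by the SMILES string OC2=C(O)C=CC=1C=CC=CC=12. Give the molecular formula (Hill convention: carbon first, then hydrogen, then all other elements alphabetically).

C10H8O2

Walk through each heavy atom and fill implicit hydrogens from standard valence (C 4, N 3, O 2, S 2, halogen 1):
  atom 1: O, bond orders sum to 1 (valence 2) → 1 H
  atom 2: C, bond orders sum to 4 (valence 4) → 0 H
  atom 3: C, bond orders sum to 4 (valence 4) → 0 H
  atom 4: O, bond orders sum to 1 (valence 2) → 1 H
  atom 5: C, bond orders sum to 3 (valence 4) → 1 H
  atom 6: C, bond orders sum to 3 (valence 4) → 1 H
  atom 7: C, bond orders sum to 4 (valence 4) → 0 H
  atom 8: C, bond orders sum to 3 (valence 4) → 1 H
  atom 9: C, bond orders sum to 3 (valence 4) → 1 H
  atom 10: C, bond orders sum to 3 (valence 4) → 1 H
  atom 11: C, bond orders sum to 3 (valence 4) → 1 H
  atom 12: C, bond orders sum to 4 (valence 4) → 0 H
Totals → C:10, H:8, O:2.
In Hill order: C10H8O2.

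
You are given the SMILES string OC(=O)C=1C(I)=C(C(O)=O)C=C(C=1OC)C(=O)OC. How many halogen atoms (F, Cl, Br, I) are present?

Halogen atoms appear at heavy-atom position 6 (1×I).
Other groups present: 2 carboxylic acid, 1 ester, 1 ether.
Halogen count: 1.

1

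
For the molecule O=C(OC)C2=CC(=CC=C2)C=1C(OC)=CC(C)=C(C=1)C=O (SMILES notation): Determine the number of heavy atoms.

Every atom symbol written in the SMILES (organic subset) is one heavy atom; implicit H are not written.
Heavy atoms by element → C:17, O:4.
Total: 21.

21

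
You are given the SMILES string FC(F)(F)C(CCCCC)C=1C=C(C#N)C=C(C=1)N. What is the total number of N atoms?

Scan the SMILES for N atoms (remember two-letter symbols like Cl and Br are single atoms).
Nitrogen count: 2.

2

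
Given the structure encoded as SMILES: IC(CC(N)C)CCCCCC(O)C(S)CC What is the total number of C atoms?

13

Count every carbon token in the SMILES (each C, including those in ring-closure positions and inside branches).
Carbon count: 13.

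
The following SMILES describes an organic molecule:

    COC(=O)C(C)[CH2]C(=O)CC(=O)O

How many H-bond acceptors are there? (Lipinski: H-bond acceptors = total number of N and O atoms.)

N atoms: 0; O atoms: 5.
Lipinski HBA = 0 + 5 = 5.

5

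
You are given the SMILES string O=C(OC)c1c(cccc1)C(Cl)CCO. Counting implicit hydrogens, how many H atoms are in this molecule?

13

Walk through each heavy atom and fill implicit hydrogens from standard valence (C 4, N 3, O 2, S 2, halogen 1); for lowercase aromatic atoms, an aromatic c carries 1 H when it has two neighbours and 0 H with three, and aromatic n carries 0 H:
  atom 1: O, bond orders sum to 2 (valence 2) → 0 H
  atom 2: C, bond orders sum to 4 (valence 4) → 0 H
  atom 3: O, bond orders sum to 2 (valence 2) → 0 H
  atom 4: C, bond orders sum to 1 (valence 4) → 3 H
  atom 5: aromatic c, 3 neighbours → 0 H
  atom 6: aromatic c, 3 neighbours → 0 H
  atom 7: aromatic c, 2 neighbours → 1 H
  atom 8: aromatic c, 2 neighbours → 1 H
  atom 9: aromatic c, 2 neighbours → 1 H
  atom 10: aromatic c, 2 neighbours → 1 H
  atom 11: C, bond orders sum to 3 (valence 4) → 1 H
  atom 12: Cl (halogen, monovalent) → 0 H
  atom 13: C, bond orders sum to 2 (valence 4) → 2 H
  atom 14: C, bond orders sum to 2 (valence 4) → 2 H
  atom 15: O, bond orders sum to 1 (valence 2) → 1 H
Total hydrogens: 13.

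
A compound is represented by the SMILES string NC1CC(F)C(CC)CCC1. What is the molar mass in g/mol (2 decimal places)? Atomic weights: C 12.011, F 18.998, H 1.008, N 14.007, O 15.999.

159.25 g/mol

First, the molecular formula is C9H18FN (counting implicit H from valence).
  C: 9 × 12.011 = 108.099
  F: 1 × 18.998 = 18.998
  H: 18 × 1.008 = 18.144
  N: 1 × 14.007 = 14.007
Sum: 9×12.011 + 1×18.998 + 18×1.008 + 1×14.007 = 159.248 → 159.25 g/mol.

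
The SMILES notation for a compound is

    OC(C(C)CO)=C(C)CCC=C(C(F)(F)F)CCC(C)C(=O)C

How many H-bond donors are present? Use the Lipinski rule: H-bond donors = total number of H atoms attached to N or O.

2

Donors: find every N or O and count the H atoms it carries.
  atom 1 (O): bond orders sum to 1 → 1 H
  atom 6 (O): bond orders sum to 1 → 1 H
  atom 22 (O): bond orders sum to 2 → 0 H
Lipinski HBD = 2.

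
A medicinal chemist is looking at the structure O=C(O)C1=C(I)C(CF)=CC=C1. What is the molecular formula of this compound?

Walk through each heavy atom and fill implicit hydrogens from standard valence (C 4, N 3, O 2, S 2, halogen 1):
  atom 1: O, bond orders sum to 2 (valence 2) → 0 H
  atom 2: C, bond orders sum to 4 (valence 4) → 0 H
  atom 3: O, bond orders sum to 1 (valence 2) → 1 H
  atom 4: C, bond orders sum to 4 (valence 4) → 0 H
  atom 5: C, bond orders sum to 4 (valence 4) → 0 H
  atom 6: I (halogen, monovalent) → 0 H
  atom 7: C, bond orders sum to 4 (valence 4) → 0 H
  atom 8: C, bond orders sum to 2 (valence 4) → 2 H
  atom 9: F (halogen, monovalent) → 0 H
  atom 10: C, bond orders sum to 3 (valence 4) → 1 H
  atom 11: C, bond orders sum to 3 (valence 4) → 1 H
  atom 12: C, bond orders sum to 3 (valence 4) → 1 H
Totals → C:8, H:6, F:1, I:1, O:2.

C8H6FIO2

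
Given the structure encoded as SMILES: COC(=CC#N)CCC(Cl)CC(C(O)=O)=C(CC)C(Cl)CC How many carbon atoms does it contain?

16

Count every carbon token in the SMILES (each C, including those in ring-closure positions and inside branches).
Carbon count: 16.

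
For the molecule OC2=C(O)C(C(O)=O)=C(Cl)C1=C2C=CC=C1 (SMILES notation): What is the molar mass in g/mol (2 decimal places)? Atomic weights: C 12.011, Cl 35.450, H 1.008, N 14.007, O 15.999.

First, the molecular formula is C11H7ClO4 (counting implicit H from valence).
  C: 11 × 12.011 = 132.121
  Cl: 1 × 35.450 = 35.450
  H: 7 × 1.008 = 7.056
  O: 4 × 15.999 = 63.996
Sum: 11×12.011 + 1×35.450 + 7×1.008 + 4×15.999 = 238.623 → 238.62 g/mol.

238.62 g/mol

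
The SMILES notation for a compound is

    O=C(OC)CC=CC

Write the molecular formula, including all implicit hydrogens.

Walk through each heavy atom and fill implicit hydrogens from standard valence (C 4, N 3, O 2, S 2, halogen 1):
  atom 1: O, bond orders sum to 2 (valence 2) → 0 H
  atom 2: C, bond orders sum to 4 (valence 4) → 0 H
  atom 3: O, bond orders sum to 2 (valence 2) → 0 H
  atom 4: C, bond orders sum to 1 (valence 4) → 3 H
  atom 5: C, bond orders sum to 2 (valence 4) → 2 H
  atom 6: C, bond orders sum to 3 (valence 4) → 1 H
  atom 7: C, bond orders sum to 3 (valence 4) → 1 H
  atom 8: C, bond orders sum to 1 (valence 4) → 3 H
Totals → C:6, H:10, O:2.

C6H10O2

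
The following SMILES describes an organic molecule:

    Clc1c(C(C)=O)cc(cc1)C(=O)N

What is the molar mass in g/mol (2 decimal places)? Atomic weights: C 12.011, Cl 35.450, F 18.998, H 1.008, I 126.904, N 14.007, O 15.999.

197.62 g/mol

First, the molecular formula is C9H8ClNO2 (counting implicit H from valence).
  C: 9 × 12.011 = 108.099
  Cl: 1 × 35.450 = 35.450
  H: 8 × 1.008 = 8.064
  N: 1 × 14.007 = 14.007
  O: 2 × 15.999 = 31.998
Sum: 9×12.011 + 1×35.450 + 8×1.008 + 1×14.007 + 2×15.999 = 197.618 → 197.62 g/mol.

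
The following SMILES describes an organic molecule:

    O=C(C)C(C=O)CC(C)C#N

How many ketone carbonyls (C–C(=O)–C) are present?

The ketone motif appears at heavy-atom position 2 in the SMILES.
Other groups present: 1 aldehyde, 1 nitrile.
Ketone count: 1.

1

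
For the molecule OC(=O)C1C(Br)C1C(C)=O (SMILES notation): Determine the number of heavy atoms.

Every atom symbol written in the SMILES (organic subset) is one heavy atom; implicit H are not written.
Heavy atoms by element → Br:1, C:6, O:3.
Total: 10.

10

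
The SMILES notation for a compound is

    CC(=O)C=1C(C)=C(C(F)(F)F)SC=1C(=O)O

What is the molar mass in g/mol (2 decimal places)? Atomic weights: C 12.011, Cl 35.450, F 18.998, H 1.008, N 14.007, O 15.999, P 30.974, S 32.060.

252.21 g/mol

First, the molecular formula is C9H7F3O3S (counting implicit H from valence).
  C: 9 × 12.011 = 108.099
  F: 3 × 18.998 = 56.994
  H: 7 × 1.008 = 7.056
  O: 3 × 15.999 = 47.997
  S: 1 × 32.060 = 32.060
Sum: 9×12.011 + 3×18.998 + 7×1.008 + 3×15.999 + 1×32.060 = 252.206 → 252.21 g/mol.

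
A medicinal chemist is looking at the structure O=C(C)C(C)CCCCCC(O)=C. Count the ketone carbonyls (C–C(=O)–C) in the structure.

The ketone motif appears at heavy-atom position 2 in the SMILES.
Other groups present: 1 alkene, 1 hydroxyl.
Ketone count: 1.

1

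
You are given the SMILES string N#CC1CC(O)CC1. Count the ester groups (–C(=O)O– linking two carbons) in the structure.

Scan the SMILES for the ester motif — none present.
Groups that are present: 1 hydroxyl, 1 nitrile.

0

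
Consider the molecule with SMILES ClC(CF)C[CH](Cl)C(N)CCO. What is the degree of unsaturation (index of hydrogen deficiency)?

Molecular formula: C7H14Cl2FNO.
DoU = (2C + 2 + N − H − X) / 2, where X is the halogen count and O/S are ignored.
    = (2·7 + 2 + 1 − 14 − 3) / 2 = 0 / 2 = 0.

0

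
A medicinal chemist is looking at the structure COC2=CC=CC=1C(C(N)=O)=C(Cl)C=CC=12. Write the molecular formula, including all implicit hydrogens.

Walk through each heavy atom and fill implicit hydrogens from standard valence (C 4, N 3, O 2, S 2, halogen 1):
  atom 1: C, bond orders sum to 1 (valence 4) → 3 H
  atom 2: O, bond orders sum to 2 (valence 2) → 0 H
  atom 3: C, bond orders sum to 4 (valence 4) → 0 H
  atom 4: C, bond orders sum to 3 (valence 4) → 1 H
  atom 5: C, bond orders sum to 3 (valence 4) → 1 H
  atom 6: C, bond orders sum to 3 (valence 4) → 1 H
  atom 7: C, bond orders sum to 4 (valence 4) → 0 H
  atom 8: C, bond orders sum to 4 (valence 4) → 0 H
  atom 9: C, bond orders sum to 4 (valence 4) → 0 H
  atom 10: N, bond orders sum to 1 (valence 3) → 2 H
  atom 11: O, bond orders sum to 2 (valence 2) → 0 H
  atom 12: C, bond orders sum to 4 (valence 4) → 0 H
  atom 13: Cl (halogen, monovalent) → 0 H
  atom 14: C, bond orders sum to 3 (valence 4) → 1 H
  atom 15: C, bond orders sum to 3 (valence 4) → 1 H
  atom 16: C, bond orders sum to 4 (valence 4) → 0 H
Totals → C:12, H:10, Cl:1, N:1, O:2.
In Hill order: C12H10ClNO2.

C12H10ClNO2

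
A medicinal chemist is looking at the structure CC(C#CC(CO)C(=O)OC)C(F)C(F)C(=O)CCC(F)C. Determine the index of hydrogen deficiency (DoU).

Molecular formula: C15H21F3O4.
DoU = (2C + 2 + N − H − X) / 2, where X is the halogen count and O/S are ignored.
    = (2·15 + 2 + 0 − 21 − 3) / 2 = 8 / 2 = 4.

4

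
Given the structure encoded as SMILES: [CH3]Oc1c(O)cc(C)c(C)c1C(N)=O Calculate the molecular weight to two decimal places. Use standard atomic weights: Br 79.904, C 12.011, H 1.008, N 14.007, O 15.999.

195.22 g/mol

First, the molecular formula is C10H13NO3 (counting implicit H from valence).
  C: 10 × 12.011 = 120.110
  H: 13 × 1.008 = 13.104
  N: 1 × 14.007 = 14.007
  O: 3 × 15.999 = 47.997
Sum: 10×12.011 + 13×1.008 + 1×14.007 + 3×15.999 = 195.218 → 195.22 g/mol.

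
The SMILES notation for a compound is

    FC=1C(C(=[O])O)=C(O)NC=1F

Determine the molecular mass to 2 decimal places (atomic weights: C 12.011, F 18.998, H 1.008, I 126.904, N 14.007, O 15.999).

First, the molecular formula is C5H3F2NO3 (counting implicit H from valence).
  C: 5 × 12.011 = 60.055
  F: 2 × 18.998 = 37.996
  H: 3 × 1.008 = 3.024
  N: 1 × 14.007 = 14.007
  O: 3 × 15.999 = 47.997
Sum: 5×12.011 + 2×18.998 + 3×1.008 + 1×14.007 + 3×15.999 = 163.079 → 163.08 g/mol.

163.08 g/mol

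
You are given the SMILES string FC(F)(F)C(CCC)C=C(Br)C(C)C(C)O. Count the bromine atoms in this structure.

1

Scan the SMILES for Br atoms (remember two-letter symbols like Cl and Br are single atoms).
Bromine count: 1.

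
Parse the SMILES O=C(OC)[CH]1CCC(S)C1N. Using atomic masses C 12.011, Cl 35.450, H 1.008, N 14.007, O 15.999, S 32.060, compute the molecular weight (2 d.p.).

First, the molecular formula is C7H13NO2S (counting implicit H from valence).
  C: 7 × 12.011 = 84.077
  H: 13 × 1.008 = 13.104
  N: 1 × 14.007 = 14.007
  O: 2 × 15.999 = 31.998
  S: 1 × 32.060 = 32.060
Sum: 7×12.011 + 13×1.008 + 1×14.007 + 2×15.999 + 1×32.060 = 175.246 → 175.25 g/mol.

175.25 g/mol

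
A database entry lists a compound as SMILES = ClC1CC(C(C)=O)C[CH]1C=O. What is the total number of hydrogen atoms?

11

Walk through each heavy atom and fill implicit hydrogens from standard valence (C 4, N 3, O 2, S 2, halogen 1):
  atom 1: Cl (halogen, monovalent) → 0 H
  atom 2: C, bond orders sum to 3 (valence 4) → 1 H
  atom 3: C, bond orders sum to 2 (valence 4) → 2 H
  atom 4: C, bond orders sum to 3 (valence 4) → 1 H
  atom 5: C, bond orders sum to 4 (valence 4) → 0 H
  atom 6: C, bond orders sum to 1 (valence 4) → 3 H
  atom 7: O, bond orders sum to 2 (valence 2) → 0 H
  atom 8: C, bond orders sum to 2 (valence 4) → 2 H
  atom 9: C with explicit H count 1
  atom 10: C, bond orders sum to 3 (valence 4) → 1 H
  atom 11: O, bond orders sum to 2 (valence 2) → 0 H
Total hydrogens: 11.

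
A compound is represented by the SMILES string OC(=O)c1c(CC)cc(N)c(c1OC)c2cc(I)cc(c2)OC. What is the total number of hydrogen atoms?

Walk through each heavy atom and fill implicit hydrogens from standard valence (C 4, N 3, O 2, S 2, halogen 1); for lowercase aromatic atoms, an aromatic c carries 1 H when it has two neighbours and 0 H with three, and aromatic n carries 0 H:
  atom 1: O, bond orders sum to 1 (valence 2) → 1 H
  atom 2: C, bond orders sum to 4 (valence 4) → 0 H
  atom 3: O, bond orders sum to 2 (valence 2) → 0 H
  atom 4: aromatic c, 3 neighbours → 0 H
  atom 5: aromatic c, 3 neighbours → 0 H
  atom 6: C, bond orders sum to 2 (valence 4) → 2 H
  atom 7: C, bond orders sum to 1 (valence 4) → 3 H
  atom 8: aromatic c, 2 neighbours → 1 H
  atom 9: aromatic c, 3 neighbours → 0 H
  atom 10: N, bond orders sum to 1 (valence 3) → 2 H
  atom 11: aromatic c, 3 neighbours → 0 H
  atom 12: aromatic c, 3 neighbours → 0 H
  atom 13: O, bond orders sum to 2 (valence 2) → 0 H
  atom 14: C, bond orders sum to 1 (valence 4) → 3 H
  atom 15: aromatic c, 3 neighbours → 0 H
  atom 16: aromatic c, 2 neighbours → 1 H
  atom 17: aromatic c, 3 neighbours → 0 H
  atom 18: I (halogen, monovalent) → 0 H
  atom 19: aromatic c, 2 neighbours → 1 H
  atom 20: aromatic c, 3 neighbours → 0 H
  atom 21: aromatic c, 2 neighbours → 1 H
  atom 22: O, bond orders sum to 2 (valence 2) → 0 H
  atom 23: C, bond orders sum to 1 (valence 4) → 3 H
Total hydrogens: 18.

18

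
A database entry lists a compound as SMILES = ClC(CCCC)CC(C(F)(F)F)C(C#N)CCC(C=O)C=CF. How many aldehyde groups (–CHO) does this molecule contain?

The aldehyde motif appears at heavy-atom position 19 in the SMILES.
Other groups present: 1 alkene, 1 nitrile.
Aldehyde count: 1.

1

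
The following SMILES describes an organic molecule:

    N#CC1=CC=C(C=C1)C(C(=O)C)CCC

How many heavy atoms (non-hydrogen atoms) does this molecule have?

Every atom symbol written in the SMILES (organic subset) is one heavy atom; implicit H are not written.
Heavy atoms by element → C:13, N:1, O:1.
Total: 15.

15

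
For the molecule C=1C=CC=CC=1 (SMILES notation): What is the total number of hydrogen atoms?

Walk through each heavy atom and fill implicit hydrogens from standard valence (C 4, N 3, O 2, S 2, halogen 1):
  atom 1: C, bond orders sum to 3 (valence 4) → 1 H
  atom 2: C, bond orders sum to 3 (valence 4) → 1 H
  atom 3: C, bond orders sum to 3 (valence 4) → 1 H
  atom 4: C, bond orders sum to 3 (valence 4) → 1 H
  atom 5: C, bond orders sum to 3 (valence 4) → 1 H
  atom 6: C, bond orders sum to 3 (valence 4) → 1 H
Total hydrogens: 6.

6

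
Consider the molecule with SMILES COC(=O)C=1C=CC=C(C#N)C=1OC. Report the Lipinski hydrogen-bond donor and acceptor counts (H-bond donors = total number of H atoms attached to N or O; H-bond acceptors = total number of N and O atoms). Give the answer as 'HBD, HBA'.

0, 4

Donors: find every N or O and count the H atoms it carries.
  atom 2 (O): bond orders sum to 2 → 0 H
  atom 4 (O): bond orders sum to 2 → 0 H
  atom 11 (N): bond orders sum to 3 → 0 H
  atom 13 (O): bond orders sum to 2 → 0 H
Lipinski HBD = 0.
Acceptors: N atoms = 1, O atoms = 3 → HBA = 4.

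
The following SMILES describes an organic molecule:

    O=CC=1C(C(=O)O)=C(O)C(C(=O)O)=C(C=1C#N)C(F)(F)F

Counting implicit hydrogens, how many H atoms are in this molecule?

4

Walk through each heavy atom and fill implicit hydrogens from standard valence (C 4, N 3, O 2, S 2, halogen 1):
  atom 1: O, bond orders sum to 2 (valence 2) → 0 H
  atom 2: C, bond orders sum to 3 (valence 4) → 1 H
  atom 3: C, bond orders sum to 4 (valence 4) → 0 H
  atom 4: C, bond orders sum to 4 (valence 4) → 0 H
  atom 5: C, bond orders sum to 4 (valence 4) → 0 H
  atom 6: O, bond orders sum to 2 (valence 2) → 0 H
  atom 7: O, bond orders sum to 1 (valence 2) → 1 H
  atom 8: C, bond orders sum to 4 (valence 4) → 0 H
  atom 9: O, bond orders sum to 1 (valence 2) → 1 H
  atom 10: C, bond orders sum to 4 (valence 4) → 0 H
  atom 11: C, bond orders sum to 4 (valence 4) → 0 H
  atom 12: O, bond orders sum to 2 (valence 2) → 0 H
  atom 13: O, bond orders sum to 1 (valence 2) → 1 H
  atom 14: C, bond orders sum to 4 (valence 4) → 0 H
  atom 15: C, bond orders sum to 4 (valence 4) → 0 H
  atom 16: C, bond orders sum to 4 (valence 4) → 0 H
  atom 17: N, bond orders sum to 3 (valence 3) → 0 H
  atom 18: C, bond orders sum to 4 (valence 4) → 0 H
  atom 19: F (halogen, monovalent) → 0 H
  atom 20: F (halogen, monovalent) → 0 H
  atom 21: F (halogen, monovalent) → 0 H
Total hydrogens: 4.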